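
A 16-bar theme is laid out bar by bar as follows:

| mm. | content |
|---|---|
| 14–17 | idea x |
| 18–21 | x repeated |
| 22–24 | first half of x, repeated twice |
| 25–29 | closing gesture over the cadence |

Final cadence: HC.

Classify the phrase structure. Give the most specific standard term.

Basic idea (mm. 14–17) + its repetition (mm. 18–21) form the presentation; fragmentation and cadence (bars 22-29) form the continuation — the 16-bar whole is a sentence.

sentence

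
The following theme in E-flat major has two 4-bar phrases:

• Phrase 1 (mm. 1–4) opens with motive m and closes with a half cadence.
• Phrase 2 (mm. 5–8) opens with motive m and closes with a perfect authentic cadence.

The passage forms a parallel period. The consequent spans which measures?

measures 5–8

The antecedent is the phrase ending with the weaker cadence (half cadence, phrase 1) and the consequent the one ending more conclusively (perfect authentic cadence, phrase 2); the consequent is mm. 5–8.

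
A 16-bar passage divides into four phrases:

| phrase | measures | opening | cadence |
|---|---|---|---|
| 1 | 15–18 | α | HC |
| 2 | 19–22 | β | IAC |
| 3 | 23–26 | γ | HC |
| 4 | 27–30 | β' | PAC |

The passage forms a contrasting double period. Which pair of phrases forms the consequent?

In a double period the first pair of phrases (ending imperfect authentic cadence) is the large antecedent and the second pair (ending perfect authentic cadence) is the large consequent; the consequent is phrases 3 and 4.

phrases 3 and 4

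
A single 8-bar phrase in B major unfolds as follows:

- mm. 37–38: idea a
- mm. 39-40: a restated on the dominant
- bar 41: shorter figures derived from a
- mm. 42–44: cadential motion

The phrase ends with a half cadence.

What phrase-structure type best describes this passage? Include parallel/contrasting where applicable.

sentence

Basic idea (mm. 37–38) + its repetition (measures 39–40) form the presentation; fragmentation and cadence (measures 41–44) form the continuation — the 8-bar whole is a sentence.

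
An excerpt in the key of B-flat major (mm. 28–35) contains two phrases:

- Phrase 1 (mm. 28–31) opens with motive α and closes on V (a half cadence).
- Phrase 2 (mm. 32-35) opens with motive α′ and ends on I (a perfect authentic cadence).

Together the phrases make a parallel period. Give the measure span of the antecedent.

The phrase ending with the weaker cadence (half cadence) is the antecedent; the one ending more conclusively (perfect authentic cadence) is the consequent. The antecedent is measures 28–31.

measures 28–31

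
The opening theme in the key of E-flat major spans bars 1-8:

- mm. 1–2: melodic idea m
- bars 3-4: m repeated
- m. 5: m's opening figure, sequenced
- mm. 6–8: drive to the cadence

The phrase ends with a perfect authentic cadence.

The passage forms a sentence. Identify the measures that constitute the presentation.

measures 1–4

The presentation of a sentence is the basic idea (measures 1–2) plus its repetition (mm. 3-4); the presentation is therefore mm. 1–4.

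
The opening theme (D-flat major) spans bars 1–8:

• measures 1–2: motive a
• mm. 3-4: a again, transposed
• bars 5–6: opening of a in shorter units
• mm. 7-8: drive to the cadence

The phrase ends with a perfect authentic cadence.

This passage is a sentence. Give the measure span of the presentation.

The presentation of a sentence is the basic idea (bars 1-2) plus its repetition (mm. 3–4); the presentation is therefore mm. 1-4.

measures 1–4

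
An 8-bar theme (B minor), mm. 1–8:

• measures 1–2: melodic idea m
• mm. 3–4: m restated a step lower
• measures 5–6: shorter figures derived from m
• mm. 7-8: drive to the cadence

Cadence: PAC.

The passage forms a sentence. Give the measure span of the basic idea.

The presentation of a sentence is the basic idea (mm. 1-2) plus its repetition (mm. 3-4); the basic idea is therefore mm. 1–2.

measures 1–2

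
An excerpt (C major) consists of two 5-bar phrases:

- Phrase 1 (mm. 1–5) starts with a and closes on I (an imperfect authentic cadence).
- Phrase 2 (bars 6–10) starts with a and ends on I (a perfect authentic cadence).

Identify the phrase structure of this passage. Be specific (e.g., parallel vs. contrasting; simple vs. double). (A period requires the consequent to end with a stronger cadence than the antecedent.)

parallel period

Phrase 1 ends with an imperfect authentic cadence (weaker) and phrase 2 with a perfect authentic cadence (stronger): antecedent + consequent = a period.
The two phrases open with the same material (a / a), so the period is parallel.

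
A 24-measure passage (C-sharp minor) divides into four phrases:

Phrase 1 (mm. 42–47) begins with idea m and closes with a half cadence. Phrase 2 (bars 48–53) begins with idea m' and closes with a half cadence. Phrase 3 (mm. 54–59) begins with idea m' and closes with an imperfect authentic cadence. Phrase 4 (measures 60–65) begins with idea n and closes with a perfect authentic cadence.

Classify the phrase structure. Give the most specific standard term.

Four phrases in two halves: the first half (mm. 42–53) ends with a half cadence, the second (mm. 54-65) with a perfect authentic cadence — a large antecedent–consequent pair, i.e. a double period.
Phrase 3 begins with the same material as phrase 1, making it parallel.

parallel double period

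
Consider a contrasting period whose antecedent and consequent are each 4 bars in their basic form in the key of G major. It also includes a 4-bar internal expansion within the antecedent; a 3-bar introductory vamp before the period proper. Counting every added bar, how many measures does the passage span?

Basic contrasting period: 4 + 4 = 8 bars.
8 (basic form) + 4 (internal expansion) + 3 (introduction) = 15.

15 measures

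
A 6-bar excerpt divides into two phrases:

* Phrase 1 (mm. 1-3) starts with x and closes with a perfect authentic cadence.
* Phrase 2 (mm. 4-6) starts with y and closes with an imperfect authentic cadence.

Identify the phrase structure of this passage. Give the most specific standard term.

phrase group

The second phrase closes with an imperfect authentic cadence, which is not stronger than the first phrase's perfect authentic cadence; without a weak→strong cadential pair there is no antecedent–consequent relationship, so this is a phrase group rather than a period.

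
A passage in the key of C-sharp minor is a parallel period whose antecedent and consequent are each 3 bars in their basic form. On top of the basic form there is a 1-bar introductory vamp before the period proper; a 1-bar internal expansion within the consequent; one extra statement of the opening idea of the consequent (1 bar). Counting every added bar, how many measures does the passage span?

9 measures

Basic parallel period: 3 + 3 = 6 bars.
6 (basic form) + 1 (introduction) + 1 (internal expansion) + 1 (extra statement) = 9.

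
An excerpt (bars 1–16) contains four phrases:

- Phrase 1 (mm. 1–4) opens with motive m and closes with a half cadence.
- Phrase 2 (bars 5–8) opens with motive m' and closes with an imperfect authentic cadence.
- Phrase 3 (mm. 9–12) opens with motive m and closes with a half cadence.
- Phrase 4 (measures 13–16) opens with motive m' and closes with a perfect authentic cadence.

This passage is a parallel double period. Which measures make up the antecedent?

In a double period the four phrases pair into a large antecedent (phrases 1–2, ending imperfect authentic cadence) and a large consequent (phrases 3–4, ending perfect authentic cadence). The antecedent spans mm. 1–8.

measures 1–8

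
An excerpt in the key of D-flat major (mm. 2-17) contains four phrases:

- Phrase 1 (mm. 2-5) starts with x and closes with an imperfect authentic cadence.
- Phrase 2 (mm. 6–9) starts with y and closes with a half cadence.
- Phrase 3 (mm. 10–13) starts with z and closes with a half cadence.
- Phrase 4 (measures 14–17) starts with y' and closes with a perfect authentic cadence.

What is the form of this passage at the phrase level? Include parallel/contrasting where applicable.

contrasting double period

Four phrases in two halves: the first half (mm. 2–9) ends with a half cadence, the second (mm. 10–17) with a perfect authentic cadence — a large antecedent–consequent pair, i.e. a double period.
Phrase 3 begins with different material from phrase 1, making it contrasting.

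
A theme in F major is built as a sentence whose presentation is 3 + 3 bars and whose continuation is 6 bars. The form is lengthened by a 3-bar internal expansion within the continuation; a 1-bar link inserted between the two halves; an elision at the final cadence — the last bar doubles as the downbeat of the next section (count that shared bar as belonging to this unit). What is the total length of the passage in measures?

16 measures

Basic sentence: 3 + 3 + 6 = 12 bars.
12 (basic form) + 3 (internal expansion) + 1 (link) = 16.
The elision shares a bar with the next section but does not change this unit's count.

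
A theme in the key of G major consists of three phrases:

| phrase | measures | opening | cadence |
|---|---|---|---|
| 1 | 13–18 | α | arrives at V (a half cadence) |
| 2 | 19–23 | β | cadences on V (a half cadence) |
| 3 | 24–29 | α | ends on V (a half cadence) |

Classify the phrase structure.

phrase group

The final phrase closes with a half cadence, which is not stronger than the preceding half cadence; the 3 phrases lack an overall antecedent–consequent design and so form a phrase group.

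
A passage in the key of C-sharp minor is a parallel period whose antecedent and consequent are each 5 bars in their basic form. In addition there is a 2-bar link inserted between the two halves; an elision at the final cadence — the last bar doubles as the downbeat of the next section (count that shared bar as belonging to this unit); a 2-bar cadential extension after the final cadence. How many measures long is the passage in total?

14 measures

Basic parallel period: 5 + 5 = 10 bars.
10 (basic form) + 2 (link) + 2 (cadential extension) = 14.
The elision shares a bar with the next section but does not change this unit's count.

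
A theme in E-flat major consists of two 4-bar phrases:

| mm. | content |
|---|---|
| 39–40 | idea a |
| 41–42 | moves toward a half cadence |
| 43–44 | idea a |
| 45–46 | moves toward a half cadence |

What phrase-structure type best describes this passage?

Both phrases have the same opening (a) and the same cadence (half cadence): the second is a restatement, not a consequent, so this is a repeated phrase rather than a period.

repeated phrase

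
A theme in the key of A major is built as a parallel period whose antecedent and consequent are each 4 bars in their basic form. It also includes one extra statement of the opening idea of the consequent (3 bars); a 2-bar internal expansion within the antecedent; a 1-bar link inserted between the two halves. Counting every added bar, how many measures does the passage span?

Basic parallel period: 4 + 4 = 8 bars.
8 (basic form) + 3 (extra statement) + 2 (internal expansion) + 1 (link) = 14.

14 measures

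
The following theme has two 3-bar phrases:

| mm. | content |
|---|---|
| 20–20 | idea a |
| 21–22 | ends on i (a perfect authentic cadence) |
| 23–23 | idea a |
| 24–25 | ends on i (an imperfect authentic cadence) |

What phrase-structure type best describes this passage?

phrase group

The second phrase closes with an imperfect authentic cadence, which is not stronger than the first phrase's perfect authentic cadence; without a weak→strong cadential pair there is no antecedent–consequent relationship, so this is a phrase group rather than a period.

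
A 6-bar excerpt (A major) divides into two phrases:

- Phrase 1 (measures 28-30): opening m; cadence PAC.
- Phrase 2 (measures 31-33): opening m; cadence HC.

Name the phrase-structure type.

The second phrase closes with a half cadence, which is not stronger than the first phrase's perfect authentic cadence; without a weak→strong cadential pair there is no antecedent–consequent relationship, so this is a phrase group rather than a period.

phrase group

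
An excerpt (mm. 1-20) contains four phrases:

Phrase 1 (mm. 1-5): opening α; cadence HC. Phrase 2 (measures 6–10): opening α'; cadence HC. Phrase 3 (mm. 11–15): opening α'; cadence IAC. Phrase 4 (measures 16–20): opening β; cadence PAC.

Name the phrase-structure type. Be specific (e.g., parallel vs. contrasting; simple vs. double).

parallel double period

Four phrases in two halves: the first half (measures 1–10) ends with a half cadence, the second (mm. 11-20) with a perfect authentic cadence — a large antecedent–consequent pair, i.e. a double period.
Phrase 3 begins with the same material as phrase 1, making it parallel.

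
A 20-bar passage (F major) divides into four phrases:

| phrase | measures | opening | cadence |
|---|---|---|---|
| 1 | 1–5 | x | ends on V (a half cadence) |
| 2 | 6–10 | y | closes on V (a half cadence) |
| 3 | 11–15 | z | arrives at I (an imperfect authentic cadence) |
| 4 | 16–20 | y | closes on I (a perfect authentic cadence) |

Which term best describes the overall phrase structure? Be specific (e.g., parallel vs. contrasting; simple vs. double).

Four phrases in two halves: the first half (mm. 1–10) ends with a half cadence, the second (mm. 11–20) with a perfect authentic cadence — a large antecedent–consequent pair, i.e. a double period.
Phrase 3 begins with different material from phrase 1, making it contrasting.

contrasting double period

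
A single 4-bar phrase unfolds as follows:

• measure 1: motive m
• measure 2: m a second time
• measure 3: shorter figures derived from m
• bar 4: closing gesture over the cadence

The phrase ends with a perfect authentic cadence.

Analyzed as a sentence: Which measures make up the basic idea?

The presentation of a sentence is the basic idea (m. 1) plus its repetition (m. 2); the basic idea is therefore m. 1.

measures 1–1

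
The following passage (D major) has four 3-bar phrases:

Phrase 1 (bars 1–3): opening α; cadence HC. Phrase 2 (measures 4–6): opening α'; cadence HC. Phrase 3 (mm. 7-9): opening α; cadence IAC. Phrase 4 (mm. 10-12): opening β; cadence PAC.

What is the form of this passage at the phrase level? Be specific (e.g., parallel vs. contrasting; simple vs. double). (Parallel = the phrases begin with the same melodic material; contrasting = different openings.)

Four phrases in two halves: the first half (mm. 1–6) ends with a half cadence, the second (measures 7–12) with a perfect authentic cadence — a large antecedent–consequent pair, i.e. a double period.
Phrase 3 begins with the same material as phrase 1, making it parallel.

parallel double period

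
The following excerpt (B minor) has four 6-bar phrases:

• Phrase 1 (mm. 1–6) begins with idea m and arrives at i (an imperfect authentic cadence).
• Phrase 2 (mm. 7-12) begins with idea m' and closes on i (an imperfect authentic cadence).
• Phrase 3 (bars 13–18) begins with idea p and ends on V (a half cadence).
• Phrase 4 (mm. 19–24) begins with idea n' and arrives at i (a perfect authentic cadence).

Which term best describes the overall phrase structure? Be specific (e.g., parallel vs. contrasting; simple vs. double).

Four phrases in two halves: the first half (mm. 1–12) ends with an imperfect authentic cadence, the second (bars 13-24) with a perfect authentic cadence — a large antecedent–consequent pair, i.e. a double period.
Phrase 3 begins with different material from phrase 1, making it contrasting.

contrasting double period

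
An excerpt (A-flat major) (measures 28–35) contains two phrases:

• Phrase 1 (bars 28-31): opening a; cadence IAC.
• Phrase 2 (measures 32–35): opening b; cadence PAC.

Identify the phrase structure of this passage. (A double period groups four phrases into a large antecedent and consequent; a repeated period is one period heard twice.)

Phrase 1 ends with an imperfect authentic cadence (weaker) and phrase 2 with a perfect authentic cadence (stronger): antecedent + consequent = a period.
The two phrases open with different material (a / b), so the period is contrasting.

contrasting period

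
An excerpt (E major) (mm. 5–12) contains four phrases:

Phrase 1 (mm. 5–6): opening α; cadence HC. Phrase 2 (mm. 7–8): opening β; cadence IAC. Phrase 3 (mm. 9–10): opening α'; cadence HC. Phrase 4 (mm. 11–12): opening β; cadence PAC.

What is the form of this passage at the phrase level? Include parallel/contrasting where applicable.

Four phrases in two halves: the first half (mm. 5–8) ends with an imperfect authentic cadence, the second (mm. 9–12) with a perfect authentic cadence — a large antecedent–consequent pair, i.e. a double period.
Phrase 3 begins with the same material as phrase 1, making it parallel.

parallel double period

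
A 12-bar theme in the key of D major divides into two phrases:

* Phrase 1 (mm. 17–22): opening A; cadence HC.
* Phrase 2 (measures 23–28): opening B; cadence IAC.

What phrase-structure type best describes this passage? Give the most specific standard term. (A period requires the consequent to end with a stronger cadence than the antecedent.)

Phrase 1 ends with a half cadence (weaker) and phrase 2 with an imperfect authentic cadence (stronger): antecedent + consequent = a period.
The two phrases open with different material (A / B), so the period is contrasting.

contrasting period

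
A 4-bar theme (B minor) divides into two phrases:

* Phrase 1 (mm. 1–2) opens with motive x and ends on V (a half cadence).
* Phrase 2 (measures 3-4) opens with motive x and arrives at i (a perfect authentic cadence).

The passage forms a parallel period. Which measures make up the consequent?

measures 3–4

The phrase ending with the weaker cadence (half cadence) is the antecedent; the one ending more conclusively (perfect authentic cadence) is the consequent. The consequent is measures 3–4.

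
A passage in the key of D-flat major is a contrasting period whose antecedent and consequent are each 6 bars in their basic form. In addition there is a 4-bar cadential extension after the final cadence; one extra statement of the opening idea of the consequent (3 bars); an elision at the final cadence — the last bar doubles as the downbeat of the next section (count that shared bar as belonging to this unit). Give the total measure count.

19 measures

Basic contrasting period: 6 + 6 = 12 bars.
12 (basic form) + 4 (cadential extension) + 3 (extra statement) = 19.
The elision shares a bar with the next section but does not change this unit's count.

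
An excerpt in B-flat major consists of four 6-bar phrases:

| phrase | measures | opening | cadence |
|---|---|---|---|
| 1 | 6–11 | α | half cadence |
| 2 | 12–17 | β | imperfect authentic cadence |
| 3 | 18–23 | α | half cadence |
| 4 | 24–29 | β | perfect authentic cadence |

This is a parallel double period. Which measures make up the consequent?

In a double period the first pair of phrases (ending imperfect authentic cadence) is the large antecedent and the second pair (ending perfect authentic cadence) is the large consequent; the consequent is measures 18–29.

measures 18–29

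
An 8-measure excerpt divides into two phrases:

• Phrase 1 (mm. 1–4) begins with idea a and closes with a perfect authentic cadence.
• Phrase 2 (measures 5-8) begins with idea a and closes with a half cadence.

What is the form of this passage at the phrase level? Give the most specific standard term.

phrase group

The second phrase closes with a half cadence, which is not stronger than the first phrase's perfect authentic cadence; without a weak→strong cadential pair there is no antecedent–consequent relationship, so this is a phrase group rather than a period.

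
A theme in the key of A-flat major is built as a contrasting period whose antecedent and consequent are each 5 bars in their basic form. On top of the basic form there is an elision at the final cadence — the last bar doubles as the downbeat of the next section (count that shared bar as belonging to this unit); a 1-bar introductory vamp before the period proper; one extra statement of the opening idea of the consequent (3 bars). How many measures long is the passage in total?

14 measures

Basic contrasting period: 5 + 5 = 10 bars.
10 (basic form) + 1 (introduction) + 3 (extra statement) = 14.
The elision shares a bar with the next section but does not change this unit's count.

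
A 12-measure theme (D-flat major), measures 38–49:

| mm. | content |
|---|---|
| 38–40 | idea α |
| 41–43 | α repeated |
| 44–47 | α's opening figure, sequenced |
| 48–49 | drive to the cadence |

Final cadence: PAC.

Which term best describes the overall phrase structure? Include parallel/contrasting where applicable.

Basic idea (mm. 38–40) + its repetition (measures 41–43) form the presentation; fragmentation and cadence (bars 44-49) form the continuation — the 12-bar whole is a sentence.

sentence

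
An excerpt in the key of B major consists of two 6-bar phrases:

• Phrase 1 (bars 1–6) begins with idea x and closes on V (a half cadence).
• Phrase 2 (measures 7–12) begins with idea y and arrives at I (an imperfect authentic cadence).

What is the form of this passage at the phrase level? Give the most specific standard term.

Phrase 1 ends with a half cadence (weaker) and phrase 2 with an imperfect authentic cadence (stronger): antecedent + consequent = a period.
The two phrases open with different material (x / y), so the period is contrasting.

contrasting period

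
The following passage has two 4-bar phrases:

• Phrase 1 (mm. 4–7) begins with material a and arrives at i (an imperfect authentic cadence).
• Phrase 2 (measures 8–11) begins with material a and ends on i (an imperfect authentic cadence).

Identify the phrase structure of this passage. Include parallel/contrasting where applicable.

Both phrases have the same opening (a) and the same cadence (imperfect authentic cadence): the second is a restatement, not a consequent, so this is a repeated phrase rather than a period.

repeated phrase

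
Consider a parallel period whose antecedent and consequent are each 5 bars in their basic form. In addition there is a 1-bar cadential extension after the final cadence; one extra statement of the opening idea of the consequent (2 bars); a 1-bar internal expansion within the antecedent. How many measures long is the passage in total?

14 measures

Basic parallel period: 5 + 5 = 10 bars.
10 (basic form) + 1 (cadential extension) + 2 (extra statement) + 1 (internal expansion) = 14.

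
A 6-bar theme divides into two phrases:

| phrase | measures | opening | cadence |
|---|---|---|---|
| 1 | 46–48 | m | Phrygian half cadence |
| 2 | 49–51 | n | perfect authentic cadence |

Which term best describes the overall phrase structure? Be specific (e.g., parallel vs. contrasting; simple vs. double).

contrasting period

Phrase 1 ends with a Phrygian half cadence (weaker) and phrase 2 with a perfect authentic cadence (stronger): antecedent + consequent = a period.
The two phrases open with different material (m / n), so the period is contrasting.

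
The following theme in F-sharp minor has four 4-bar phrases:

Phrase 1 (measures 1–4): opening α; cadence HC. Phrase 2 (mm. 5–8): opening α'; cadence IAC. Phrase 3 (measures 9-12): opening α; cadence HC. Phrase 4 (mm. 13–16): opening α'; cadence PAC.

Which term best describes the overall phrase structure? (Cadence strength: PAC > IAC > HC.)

Four phrases in two halves: the first half (measures 1–8) ends with an imperfect authentic cadence, the second (mm. 9-16) with a perfect authentic cadence — a large antecedent–consequent pair, i.e. a double period.
Phrase 3 begins with the same material as phrase 1, making it parallel.

parallel double period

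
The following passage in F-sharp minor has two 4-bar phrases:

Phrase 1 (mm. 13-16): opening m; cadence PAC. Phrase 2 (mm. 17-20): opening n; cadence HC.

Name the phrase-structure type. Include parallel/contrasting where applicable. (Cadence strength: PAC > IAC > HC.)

phrase group

The second phrase closes with a half cadence, which is not stronger than the first phrase's perfect authentic cadence; without a weak→strong cadential pair there is no antecedent–consequent relationship, so this is a phrase group rather than a period.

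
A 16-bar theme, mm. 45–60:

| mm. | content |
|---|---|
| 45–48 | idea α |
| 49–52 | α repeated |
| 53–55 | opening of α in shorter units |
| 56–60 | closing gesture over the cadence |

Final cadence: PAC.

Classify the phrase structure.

sentence

Basic idea (mm. 45-48) + its repetition (mm. 49–52) form the presentation; fragmentation and cadence (mm. 53–60) form the continuation — the 16-bar whole is a sentence.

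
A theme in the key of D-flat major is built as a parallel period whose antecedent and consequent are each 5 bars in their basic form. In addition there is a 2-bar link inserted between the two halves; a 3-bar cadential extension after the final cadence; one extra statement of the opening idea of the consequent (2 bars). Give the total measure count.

17 measures

Basic parallel period: 5 + 5 = 10 bars.
10 (basic form) + 2 (link) + 3 (cadential extension) + 2 (extra statement) = 17.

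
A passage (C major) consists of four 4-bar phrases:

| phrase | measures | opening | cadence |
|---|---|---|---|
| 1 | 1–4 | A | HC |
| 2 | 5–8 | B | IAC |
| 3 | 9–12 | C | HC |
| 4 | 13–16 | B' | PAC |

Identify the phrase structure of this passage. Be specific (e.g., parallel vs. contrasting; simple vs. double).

contrasting double period

Four phrases in two halves: the first half (mm. 1–8) ends with an imperfect authentic cadence, the second (mm. 9–16) with a perfect authentic cadence — a large antecedent–consequent pair, i.e. a double period.
Phrase 3 begins with different material from phrase 1, making it contrasting.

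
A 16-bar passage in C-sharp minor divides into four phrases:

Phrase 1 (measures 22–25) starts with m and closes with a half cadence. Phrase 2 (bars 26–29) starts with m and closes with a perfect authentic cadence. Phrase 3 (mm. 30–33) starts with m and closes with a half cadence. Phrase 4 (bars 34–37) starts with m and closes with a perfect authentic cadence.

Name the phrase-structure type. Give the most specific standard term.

The cadence pattern HC–PAC–HC–PAC is weak–strong twice, and phrases 3–4 restate phrases 1–2: a period heard twice, not a double period (which would end weakly at phrase 2).

repeated period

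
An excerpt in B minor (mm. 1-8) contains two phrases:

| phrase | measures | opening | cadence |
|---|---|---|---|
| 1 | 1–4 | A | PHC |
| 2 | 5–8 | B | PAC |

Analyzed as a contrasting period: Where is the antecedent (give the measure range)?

The antecedent is the phrase ending with the weaker cadence (Phrygian half cadence, phrase 1) and the consequent the one ending more conclusively (perfect authentic cadence, phrase 2); the antecedent is measures 1–4.

measures 1–4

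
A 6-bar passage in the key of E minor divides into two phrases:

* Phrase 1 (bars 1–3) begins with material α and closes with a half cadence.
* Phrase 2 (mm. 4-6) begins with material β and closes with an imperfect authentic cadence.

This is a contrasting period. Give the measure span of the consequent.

measures 4–6

The phrase ending with the weaker cadence (half cadence) is the antecedent; the one ending more conclusively (imperfect authentic cadence) is the consequent. The consequent is measures 4–6.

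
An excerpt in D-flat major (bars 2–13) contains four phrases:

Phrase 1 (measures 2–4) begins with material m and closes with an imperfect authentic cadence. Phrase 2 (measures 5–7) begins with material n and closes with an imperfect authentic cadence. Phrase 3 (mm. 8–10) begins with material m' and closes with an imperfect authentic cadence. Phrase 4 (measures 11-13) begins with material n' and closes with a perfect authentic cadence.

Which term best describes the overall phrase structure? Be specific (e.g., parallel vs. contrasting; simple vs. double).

parallel double period

Four phrases in two halves: the first half (bars 2–7) ends with an imperfect authentic cadence, the second (mm. 8-13) with a perfect authentic cadence — a large antecedent–consequent pair, i.e. a double period.
Phrase 3 begins with the same material as phrase 1, making it parallel.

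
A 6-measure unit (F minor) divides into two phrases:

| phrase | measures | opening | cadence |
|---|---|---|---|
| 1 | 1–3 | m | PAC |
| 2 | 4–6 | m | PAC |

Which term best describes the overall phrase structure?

Both phrases have the same opening (m) and the same cadence (perfect authentic cadence): the second is a restatement, not a consequent, so this is a repeated phrase rather than a period.

repeated phrase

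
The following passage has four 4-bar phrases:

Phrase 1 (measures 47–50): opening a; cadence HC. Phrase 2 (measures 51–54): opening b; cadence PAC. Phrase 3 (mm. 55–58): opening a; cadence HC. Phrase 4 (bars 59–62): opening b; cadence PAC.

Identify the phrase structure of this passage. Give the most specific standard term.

The cadence pattern HC–PAC–HC–PAC is weak–strong twice, and phrases 3–4 restate phrases 1–2: a period heard twice, not a double period (which would end weakly at phrase 2).

repeated period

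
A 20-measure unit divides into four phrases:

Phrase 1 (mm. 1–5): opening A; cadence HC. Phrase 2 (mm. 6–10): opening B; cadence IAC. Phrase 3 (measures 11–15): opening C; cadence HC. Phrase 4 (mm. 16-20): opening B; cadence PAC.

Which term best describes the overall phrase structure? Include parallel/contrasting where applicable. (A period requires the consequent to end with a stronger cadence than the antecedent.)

contrasting double period

Four phrases in two halves: the first half (bars 1–10) ends with an imperfect authentic cadence, the second (mm. 11–20) with a perfect authentic cadence — a large antecedent–consequent pair, i.e. a double period.
Phrase 3 begins with different material from phrase 1, making it contrasting.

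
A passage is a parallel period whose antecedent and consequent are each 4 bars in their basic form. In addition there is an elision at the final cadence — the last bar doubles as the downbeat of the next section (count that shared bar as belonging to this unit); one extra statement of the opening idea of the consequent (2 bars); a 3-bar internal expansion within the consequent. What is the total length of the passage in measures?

13 measures

Basic parallel period: 4 + 4 = 8 bars.
8 (basic form) + 2 (extra statement) + 3 (internal expansion) = 13.
The elision shares a bar with the next section but does not change this unit's count.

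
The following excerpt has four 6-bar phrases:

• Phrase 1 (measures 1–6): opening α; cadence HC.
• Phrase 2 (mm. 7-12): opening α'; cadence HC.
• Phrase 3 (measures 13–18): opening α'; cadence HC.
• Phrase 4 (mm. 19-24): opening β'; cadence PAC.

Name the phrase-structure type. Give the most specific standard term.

parallel double period

Four phrases in two halves: the first half (mm. 1–12) ends with a half cadence, the second (mm. 13–24) with a perfect authentic cadence — a large antecedent–consequent pair, i.e. a double period.
Phrase 3 begins with the same material as phrase 1, making it parallel.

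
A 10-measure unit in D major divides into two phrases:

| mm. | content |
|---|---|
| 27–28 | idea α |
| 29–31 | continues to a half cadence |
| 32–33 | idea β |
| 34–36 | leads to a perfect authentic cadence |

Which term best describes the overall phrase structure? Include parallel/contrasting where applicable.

contrasting period

Phrase 1 ends with a half cadence (weaker) and phrase 2 with a perfect authentic cadence (stronger): antecedent + consequent = a period.
The two phrases open with different material (α / β), so the period is contrasting.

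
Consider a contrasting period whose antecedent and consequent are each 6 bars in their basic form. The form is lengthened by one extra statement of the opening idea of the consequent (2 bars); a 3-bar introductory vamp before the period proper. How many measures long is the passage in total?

17 measures

Basic contrasting period: 6 + 6 = 12 bars.
12 (basic form) + 2 (extra statement) + 3 (introduction) = 17.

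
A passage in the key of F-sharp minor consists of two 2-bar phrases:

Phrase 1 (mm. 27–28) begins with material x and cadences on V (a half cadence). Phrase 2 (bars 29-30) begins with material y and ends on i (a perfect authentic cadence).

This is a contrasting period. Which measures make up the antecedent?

The phrase ending with the weaker cadence (half cadence) is the antecedent; the one ending more conclusively (perfect authentic cadence) is the consequent. The antecedent is measures 27–28.

measures 27–28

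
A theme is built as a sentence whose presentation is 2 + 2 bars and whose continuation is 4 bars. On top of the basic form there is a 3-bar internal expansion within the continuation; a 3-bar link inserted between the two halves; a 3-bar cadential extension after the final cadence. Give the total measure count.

Basic sentence: 2 + 2 + 4 = 8 bars.
8 (basic form) + 3 (internal expansion) + 3 (link) + 3 (cadential extension) = 17.

17 measures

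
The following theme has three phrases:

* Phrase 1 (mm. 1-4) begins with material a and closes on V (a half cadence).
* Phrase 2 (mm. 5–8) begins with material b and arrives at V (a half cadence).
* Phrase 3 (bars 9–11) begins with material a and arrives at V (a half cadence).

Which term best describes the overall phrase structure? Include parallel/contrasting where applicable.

phrase group

The final phrase closes with a half cadence, which is not stronger than the preceding half cadence; the 3 phrases lack an overall antecedent–consequent design and so form a phrase group.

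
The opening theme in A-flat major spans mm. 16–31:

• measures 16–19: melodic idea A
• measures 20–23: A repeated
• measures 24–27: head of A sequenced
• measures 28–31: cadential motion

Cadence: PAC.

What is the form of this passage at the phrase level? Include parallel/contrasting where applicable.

Basic idea (bars 16–19) + its repetition (bars 20-23) form the presentation; fragmentation and cadence (measures 24-31) form the continuation — the 16-bar whole is a sentence.

sentence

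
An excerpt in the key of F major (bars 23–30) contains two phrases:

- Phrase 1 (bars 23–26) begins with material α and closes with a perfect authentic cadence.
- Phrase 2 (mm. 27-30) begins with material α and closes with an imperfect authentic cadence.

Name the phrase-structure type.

phrase group

The second phrase closes with an imperfect authentic cadence, which is not stronger than the first phrase's perfect authentic cadence; without a weak→strong cadential pair there is no antecedent–consequent relationship, so this is a phrase group rather than a period.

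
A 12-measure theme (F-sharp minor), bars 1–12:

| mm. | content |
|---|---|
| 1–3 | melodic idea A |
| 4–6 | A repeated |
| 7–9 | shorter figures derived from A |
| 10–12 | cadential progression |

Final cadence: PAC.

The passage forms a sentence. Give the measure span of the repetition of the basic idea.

The presentation of a sentence is the basic idea (bars 1–3) plus its repetition (mm. 4–6); the repetition of the basic idea is therefore mm. 4–6.

measures 4–6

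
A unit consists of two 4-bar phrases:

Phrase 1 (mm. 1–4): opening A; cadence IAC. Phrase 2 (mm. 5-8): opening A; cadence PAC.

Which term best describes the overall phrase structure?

parallel period

Phrase 1 ends with an imperfect authentic cadence (weaker) and phrase 2 with a perfect authentic cadence (stronger): antecedent + consequent = a period.
The two phrases open with the same material (A / A), so the period is parallel.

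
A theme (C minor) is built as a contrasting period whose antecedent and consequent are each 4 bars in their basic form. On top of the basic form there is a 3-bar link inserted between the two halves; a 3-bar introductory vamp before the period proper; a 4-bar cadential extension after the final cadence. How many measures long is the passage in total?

18 measures

Basic contrasting period: 4 + 4 = 8 bars.
8 (basic form) + 3 (link) + 3 (introduction) + 4 (cadential extension) = 18.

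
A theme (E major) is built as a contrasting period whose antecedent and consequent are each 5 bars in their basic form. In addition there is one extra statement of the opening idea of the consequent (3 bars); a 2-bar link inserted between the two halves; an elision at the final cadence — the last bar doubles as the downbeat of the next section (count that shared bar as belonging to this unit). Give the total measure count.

15 measures

Basic contrasting period: 5 + 5 = 10 bars.
10 (basic form) + 3 (extra statement) + 2 (link) = 15.
The elision shares a bar with the next section but does not change this unit's count.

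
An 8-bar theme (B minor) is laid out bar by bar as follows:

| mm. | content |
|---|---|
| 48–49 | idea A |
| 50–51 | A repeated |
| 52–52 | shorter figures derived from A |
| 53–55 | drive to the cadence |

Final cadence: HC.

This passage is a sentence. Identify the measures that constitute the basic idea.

The presentation of a sentence is the basic idea (mm. 48-49) plus its repetition (mm. 50–51); the basic idea is therefore mm. 48–49.

measures 48–49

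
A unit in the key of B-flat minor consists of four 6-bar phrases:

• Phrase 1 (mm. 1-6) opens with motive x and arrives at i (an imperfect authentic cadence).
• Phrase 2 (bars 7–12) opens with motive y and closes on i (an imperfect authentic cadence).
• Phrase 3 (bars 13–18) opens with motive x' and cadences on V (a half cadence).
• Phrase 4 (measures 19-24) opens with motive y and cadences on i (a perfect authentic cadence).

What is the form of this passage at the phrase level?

Four phrases in two halves: the first half (measures 1–12) ends with an imperfect authentic cadence, the second (bars 13–24) with a perfect authentic cadence — a large antecedent–consequent pair, i.e. a double period.
Phrase 3 begins with the same material as phrase 1, making it parallel.

parallel double period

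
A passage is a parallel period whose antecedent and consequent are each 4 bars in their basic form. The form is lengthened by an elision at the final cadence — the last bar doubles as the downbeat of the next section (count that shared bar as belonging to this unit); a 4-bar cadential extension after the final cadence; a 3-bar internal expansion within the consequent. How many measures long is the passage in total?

15 measures

Basic parallel period: 4 + 4 = 8 bars.
8 (basic form) + 4 (cadential extension) + 3 (internal expansion) = 15.
The elision shares a bar with the next section but does not change this unit's count.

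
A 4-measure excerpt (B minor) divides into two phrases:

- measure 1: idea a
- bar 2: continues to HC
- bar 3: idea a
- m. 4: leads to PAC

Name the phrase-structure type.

Phrase 1 ends with a half cadence (weaker) and phrase 2 with a perfect authentic cadence (stronger): antecedent + consequent = a period.
The two phrases open with the same material (a / a), so the period is parallel.

parallel period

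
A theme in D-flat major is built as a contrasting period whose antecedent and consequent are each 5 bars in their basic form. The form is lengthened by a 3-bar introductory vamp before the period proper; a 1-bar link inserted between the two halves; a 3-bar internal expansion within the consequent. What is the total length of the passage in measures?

Basic contrasting period: 5 + 5 = 10 bars.
10 (basic form) + 3 (introduction) + 1 (link) + 3 (internal expansion) = 17.

17 measures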